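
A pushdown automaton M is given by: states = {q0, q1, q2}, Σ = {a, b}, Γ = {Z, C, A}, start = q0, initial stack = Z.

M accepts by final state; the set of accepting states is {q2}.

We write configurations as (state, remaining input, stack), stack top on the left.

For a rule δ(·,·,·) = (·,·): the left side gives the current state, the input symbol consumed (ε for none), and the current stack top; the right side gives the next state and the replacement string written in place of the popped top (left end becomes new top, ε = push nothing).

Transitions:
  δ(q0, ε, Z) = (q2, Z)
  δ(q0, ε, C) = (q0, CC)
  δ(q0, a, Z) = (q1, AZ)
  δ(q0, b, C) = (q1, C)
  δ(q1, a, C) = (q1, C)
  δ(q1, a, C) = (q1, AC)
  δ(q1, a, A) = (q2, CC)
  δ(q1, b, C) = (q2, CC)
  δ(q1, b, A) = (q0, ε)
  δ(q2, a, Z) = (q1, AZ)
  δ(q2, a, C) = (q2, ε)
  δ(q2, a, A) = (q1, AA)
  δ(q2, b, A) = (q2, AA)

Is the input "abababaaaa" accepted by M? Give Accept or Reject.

One accepting computation: (q0, abababaaaa, Z) ⊢ (q1, bababaaaa, AZ) ⊢ (q0, ababaaaa, Z) ⊢ (q1, babaaaa, AZ) ⊢ (q0, abaaaa, Z) ⊢ (q1, baaaa, AZ) ⊢ (q0, aaaa, Z) ⊢ (q1, aaa, AZ) ⊢ (q2, aa, CCZ) ⊢ (q2, a, CZ) ⊢ (q2, ε, Z)
All input consumed and state q2 ∈ F.

Accept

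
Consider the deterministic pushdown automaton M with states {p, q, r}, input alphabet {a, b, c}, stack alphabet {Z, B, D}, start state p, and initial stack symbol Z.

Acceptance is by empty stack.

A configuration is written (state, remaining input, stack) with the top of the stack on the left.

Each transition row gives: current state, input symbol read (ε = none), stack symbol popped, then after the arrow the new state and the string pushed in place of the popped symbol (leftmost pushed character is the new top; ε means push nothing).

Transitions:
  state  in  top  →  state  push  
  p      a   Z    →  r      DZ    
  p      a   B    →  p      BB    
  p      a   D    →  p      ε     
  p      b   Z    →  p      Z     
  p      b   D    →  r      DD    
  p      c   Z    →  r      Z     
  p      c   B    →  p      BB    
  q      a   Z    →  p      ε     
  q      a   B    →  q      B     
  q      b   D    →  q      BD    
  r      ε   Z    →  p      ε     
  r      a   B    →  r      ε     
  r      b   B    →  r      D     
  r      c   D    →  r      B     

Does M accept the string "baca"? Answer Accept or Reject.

(p, baca, Z)
  read b, top Z: go to p, push Z → (p, aca, Z)
  read a, top Z: go to r, push DZ → (r, ca, DZ)
  read c, top D: go to r, push B → (r, a, BZ)
  read a, top B: go to r, push ε → (r, ε, Z)
  ε-move, top Z: go to p, push ε → (p, ε, ε)
All input consumed and the stack is empty.

Accept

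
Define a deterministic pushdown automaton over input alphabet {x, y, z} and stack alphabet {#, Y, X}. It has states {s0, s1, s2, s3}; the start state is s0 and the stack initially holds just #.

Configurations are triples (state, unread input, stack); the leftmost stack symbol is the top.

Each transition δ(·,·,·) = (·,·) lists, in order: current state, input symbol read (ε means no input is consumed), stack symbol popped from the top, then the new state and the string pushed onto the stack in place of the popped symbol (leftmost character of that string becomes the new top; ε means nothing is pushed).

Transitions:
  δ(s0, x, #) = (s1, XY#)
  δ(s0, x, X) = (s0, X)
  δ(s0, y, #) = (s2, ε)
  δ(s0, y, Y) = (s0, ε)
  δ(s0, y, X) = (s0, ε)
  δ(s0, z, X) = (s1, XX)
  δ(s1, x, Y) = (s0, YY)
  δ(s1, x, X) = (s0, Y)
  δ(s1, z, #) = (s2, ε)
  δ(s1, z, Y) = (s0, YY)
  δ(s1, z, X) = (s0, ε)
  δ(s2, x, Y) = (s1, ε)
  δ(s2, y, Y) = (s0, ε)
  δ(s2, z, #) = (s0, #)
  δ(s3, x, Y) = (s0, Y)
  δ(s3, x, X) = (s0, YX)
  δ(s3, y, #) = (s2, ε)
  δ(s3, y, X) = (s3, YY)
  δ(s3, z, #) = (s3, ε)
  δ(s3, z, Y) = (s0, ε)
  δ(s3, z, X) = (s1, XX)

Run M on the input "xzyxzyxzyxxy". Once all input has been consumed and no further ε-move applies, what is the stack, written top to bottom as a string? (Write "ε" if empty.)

Y#

(s0, xzyxzyxzyxxy, #)
  read x, top #: go to s1, push XY# → (s1, zyxzyxzyxxy, XY#)
  read z, top X: go to s0, push ε → (s0, yxzyxzyxxy, Y#)
  read y, top Y: go to s0, push ε → (s0, xzyxzyxxy, #)
  read x, top #: go to s1, push XY# → (s1, zyxzyxxy, XY#)
  read z, top X: go to s0, push ε → (s0, yxzyxxy, Y#)
  read y, top Y: go to s0, push ε → (s0, xzyxxy, #)
  read x, top #: go to s1, push XY# → (s1, zyxxy, XY#)
  read z, top X: go to s0, push ε → (s0, yxxy, Y#)
  read y, top Y: go to s0, push ε → (s0, xxy, #)
  read x, top #: go to s1, push XY# → (s1, xy, XY#)
  read x, top X: go to s0, push Y → (s0, y, YY#)
  read y, top Y: go to s0, push ε → (s0, ε, Y#)
All input consumed in state s0 with stack Y#.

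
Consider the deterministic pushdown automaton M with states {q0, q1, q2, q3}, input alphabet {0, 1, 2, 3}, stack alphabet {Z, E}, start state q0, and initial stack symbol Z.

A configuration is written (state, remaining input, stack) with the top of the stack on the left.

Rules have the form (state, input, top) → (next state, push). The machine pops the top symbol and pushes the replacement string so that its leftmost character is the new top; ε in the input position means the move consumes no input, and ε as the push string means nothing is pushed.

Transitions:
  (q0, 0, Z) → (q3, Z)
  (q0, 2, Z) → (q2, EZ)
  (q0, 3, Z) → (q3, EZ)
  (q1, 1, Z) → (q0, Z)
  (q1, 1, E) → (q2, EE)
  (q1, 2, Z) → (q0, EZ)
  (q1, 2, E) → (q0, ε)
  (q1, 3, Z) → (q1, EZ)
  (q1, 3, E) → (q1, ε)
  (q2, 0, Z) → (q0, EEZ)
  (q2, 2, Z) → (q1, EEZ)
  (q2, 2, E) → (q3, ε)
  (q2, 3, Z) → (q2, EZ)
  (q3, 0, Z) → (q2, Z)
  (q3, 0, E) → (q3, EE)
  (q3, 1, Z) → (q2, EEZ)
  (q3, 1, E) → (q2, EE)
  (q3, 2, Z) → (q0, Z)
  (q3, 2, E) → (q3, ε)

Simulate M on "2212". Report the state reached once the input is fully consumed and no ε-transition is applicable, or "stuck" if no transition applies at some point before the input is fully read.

q3

(q0, 2212, Z) ⊢ (q2, 212, EZ) ⊢ (q3, 12, Z) ⊢ (q2, 2, EEZ) ⊢ (q3, ε, EZ)
All input consumed; M is in state q3.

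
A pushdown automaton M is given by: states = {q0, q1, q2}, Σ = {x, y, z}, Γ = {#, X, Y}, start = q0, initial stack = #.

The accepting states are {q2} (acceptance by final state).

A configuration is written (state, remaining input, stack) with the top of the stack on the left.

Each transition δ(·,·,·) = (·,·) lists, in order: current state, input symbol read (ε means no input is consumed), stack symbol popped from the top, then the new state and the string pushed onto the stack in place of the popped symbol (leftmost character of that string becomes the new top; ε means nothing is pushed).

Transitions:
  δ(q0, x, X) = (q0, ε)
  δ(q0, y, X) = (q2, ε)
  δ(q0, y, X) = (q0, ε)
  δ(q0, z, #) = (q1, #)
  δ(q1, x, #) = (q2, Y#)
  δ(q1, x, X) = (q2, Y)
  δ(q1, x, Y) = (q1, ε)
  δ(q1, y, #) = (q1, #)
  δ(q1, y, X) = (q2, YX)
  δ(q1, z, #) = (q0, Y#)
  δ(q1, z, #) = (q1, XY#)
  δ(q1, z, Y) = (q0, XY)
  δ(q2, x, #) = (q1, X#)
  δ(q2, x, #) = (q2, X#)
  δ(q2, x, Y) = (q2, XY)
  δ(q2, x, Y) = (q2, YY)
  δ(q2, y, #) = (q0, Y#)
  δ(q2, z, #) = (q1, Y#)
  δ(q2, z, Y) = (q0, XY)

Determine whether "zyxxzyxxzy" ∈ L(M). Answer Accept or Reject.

Accept

One accepting computation: (q0, zyxxzyxxzy, #) ⊢ (q1, yxxzyxxzy, #) ⊢ (q1, xxzyxxzy, #) ⊢ (q2, xzyxxzy, Y#) ⊢ (q2, zyxxzy, YY#) ⊢ (q0, yxxzy, XYY#) ⊢ (q2, xxzy, YY#) ⊢ (q2, xzy, YYY#) ⊢ (q2, zy, YYYY#) ⊢ (q0, y, XYYYY#) ⊢ (q2, ε, YYYY#)
All input consumed and state q2 ∈ F.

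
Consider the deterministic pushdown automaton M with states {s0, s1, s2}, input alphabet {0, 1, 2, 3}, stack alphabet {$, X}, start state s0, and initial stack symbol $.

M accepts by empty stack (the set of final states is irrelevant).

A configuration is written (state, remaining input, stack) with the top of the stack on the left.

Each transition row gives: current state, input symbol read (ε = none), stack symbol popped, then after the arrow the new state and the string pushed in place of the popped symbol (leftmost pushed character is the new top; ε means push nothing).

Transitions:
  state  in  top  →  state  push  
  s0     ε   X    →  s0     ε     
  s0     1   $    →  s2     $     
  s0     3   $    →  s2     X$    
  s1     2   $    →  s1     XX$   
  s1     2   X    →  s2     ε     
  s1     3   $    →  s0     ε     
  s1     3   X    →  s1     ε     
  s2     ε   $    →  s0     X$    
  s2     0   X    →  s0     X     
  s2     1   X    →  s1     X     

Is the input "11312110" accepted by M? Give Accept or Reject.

Reject

(s0, 11312110, $) ⊢ (s2, 1312110, $) ⊢ (s0, 1312110, X$) ⊢ (s0, 1312110, $) ⊢ (s2, 312110, $) ⊢ (s0, 312110, X$) ⊢ (s0, 312110, $) ⊢ (s2, 12110, X$) ⊢ (s1, 2110, X$) ⊢ (s2, 110, $) ⊢ (s0, 110, X$) ⊢ (s0, 110, $) ⊢ (s2, 10, $) ⊢ (s0, 10, X$) ⊢ (s0, 10, $) ⊢ (s2, 0, $) ⊢ (s0, 0, X$) ⊢ (s0, 0, $)
No transition applies at (s0, 0, $); input not fully consumed.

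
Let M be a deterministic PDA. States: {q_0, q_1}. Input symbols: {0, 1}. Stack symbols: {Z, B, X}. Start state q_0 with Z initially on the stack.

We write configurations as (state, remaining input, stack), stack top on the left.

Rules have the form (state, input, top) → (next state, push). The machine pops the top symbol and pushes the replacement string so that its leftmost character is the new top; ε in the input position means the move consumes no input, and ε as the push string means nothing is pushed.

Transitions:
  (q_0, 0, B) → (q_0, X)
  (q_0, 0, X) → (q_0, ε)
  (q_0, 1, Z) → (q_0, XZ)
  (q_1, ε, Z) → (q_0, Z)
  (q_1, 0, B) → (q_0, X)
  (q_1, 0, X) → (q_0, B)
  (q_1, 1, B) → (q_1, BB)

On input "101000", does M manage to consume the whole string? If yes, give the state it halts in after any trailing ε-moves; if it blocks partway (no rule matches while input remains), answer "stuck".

(q_0, 101000, Z)
  read 1, top Z: go to q_0, push XZ → (q_0, 01000, XZ)
  read 0, top X: go to q_0, push ε → (q_0, 1000, Z)
  read 1, top Z: go to q_0, push XZ → (q_0, 000, XZ)
  read 0, top X: go to q_0, push ε → (q_0, 00, Z)
No transition for (q_0, 0, top Z); M blocks with input 00 remaining.

stuck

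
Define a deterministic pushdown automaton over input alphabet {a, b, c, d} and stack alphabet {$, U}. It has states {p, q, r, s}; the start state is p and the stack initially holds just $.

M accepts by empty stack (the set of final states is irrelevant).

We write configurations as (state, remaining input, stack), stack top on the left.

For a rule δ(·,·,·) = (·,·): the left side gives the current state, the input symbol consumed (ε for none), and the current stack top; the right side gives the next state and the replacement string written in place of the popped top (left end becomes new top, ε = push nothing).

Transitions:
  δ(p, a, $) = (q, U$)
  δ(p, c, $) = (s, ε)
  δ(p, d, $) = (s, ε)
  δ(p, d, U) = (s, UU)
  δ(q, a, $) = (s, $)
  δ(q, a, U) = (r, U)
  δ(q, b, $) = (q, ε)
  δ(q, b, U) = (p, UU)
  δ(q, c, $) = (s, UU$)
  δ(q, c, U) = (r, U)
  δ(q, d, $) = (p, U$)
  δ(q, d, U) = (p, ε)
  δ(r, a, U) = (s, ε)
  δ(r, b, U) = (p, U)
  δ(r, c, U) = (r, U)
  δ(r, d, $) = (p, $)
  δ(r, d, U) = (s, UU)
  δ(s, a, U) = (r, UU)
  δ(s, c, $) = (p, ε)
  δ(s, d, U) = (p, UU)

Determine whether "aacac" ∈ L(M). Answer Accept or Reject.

Accept

(p, aacac, $) ⊢ (q, acac, U$) ⊢ (r, cac, U$) ⊢ (r, ac, U$) ⊢ (s, c, $) ⊢ (p, ε, ε)
All input consumed and the stack is empty.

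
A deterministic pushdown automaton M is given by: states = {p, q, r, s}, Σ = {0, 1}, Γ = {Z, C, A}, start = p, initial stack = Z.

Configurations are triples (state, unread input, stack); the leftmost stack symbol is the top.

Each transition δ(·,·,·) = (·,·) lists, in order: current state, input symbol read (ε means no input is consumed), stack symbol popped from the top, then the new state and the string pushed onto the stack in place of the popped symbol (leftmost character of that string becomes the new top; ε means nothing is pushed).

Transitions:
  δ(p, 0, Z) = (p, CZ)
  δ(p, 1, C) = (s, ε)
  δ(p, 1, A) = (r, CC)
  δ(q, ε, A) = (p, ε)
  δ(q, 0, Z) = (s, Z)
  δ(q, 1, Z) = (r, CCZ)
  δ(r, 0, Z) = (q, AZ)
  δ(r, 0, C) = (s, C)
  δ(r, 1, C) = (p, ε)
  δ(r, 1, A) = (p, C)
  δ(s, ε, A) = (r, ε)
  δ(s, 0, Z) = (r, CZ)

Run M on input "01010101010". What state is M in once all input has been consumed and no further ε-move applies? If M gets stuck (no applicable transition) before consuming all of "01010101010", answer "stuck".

r

(p, 01010101010, Z)
  read 0, top Z: go to p, push CZ → (p, 1010101010, CZ)
  read 1, top C: go to s, push ε → (s, 010101010, Z)
  read 0, top Z: go to r, push CZ → (r, 10101010, CZ)
  read 1, top C: go to p, push ε → (p, 0101010, Z)
  read 0, top Z: go to p, push CZ → (p, 101010, CZ)
  read 1, top C: go to s, push ε → (s, 01010, Z)
  read 0, top Z: go to r, push CZ → (r, 1010, CZ)
  read 1, top C: go to p, push ε → (p, 010, Z)
  read 0, top Z: go to p, push CZ → (p, 10, CZ)
  read 1, top C: go to s, push ε → (s, 0, Z)
  read 0, top Z: go to r, push CZ → (r, ε, CZ)
All input consumed; M is in state r.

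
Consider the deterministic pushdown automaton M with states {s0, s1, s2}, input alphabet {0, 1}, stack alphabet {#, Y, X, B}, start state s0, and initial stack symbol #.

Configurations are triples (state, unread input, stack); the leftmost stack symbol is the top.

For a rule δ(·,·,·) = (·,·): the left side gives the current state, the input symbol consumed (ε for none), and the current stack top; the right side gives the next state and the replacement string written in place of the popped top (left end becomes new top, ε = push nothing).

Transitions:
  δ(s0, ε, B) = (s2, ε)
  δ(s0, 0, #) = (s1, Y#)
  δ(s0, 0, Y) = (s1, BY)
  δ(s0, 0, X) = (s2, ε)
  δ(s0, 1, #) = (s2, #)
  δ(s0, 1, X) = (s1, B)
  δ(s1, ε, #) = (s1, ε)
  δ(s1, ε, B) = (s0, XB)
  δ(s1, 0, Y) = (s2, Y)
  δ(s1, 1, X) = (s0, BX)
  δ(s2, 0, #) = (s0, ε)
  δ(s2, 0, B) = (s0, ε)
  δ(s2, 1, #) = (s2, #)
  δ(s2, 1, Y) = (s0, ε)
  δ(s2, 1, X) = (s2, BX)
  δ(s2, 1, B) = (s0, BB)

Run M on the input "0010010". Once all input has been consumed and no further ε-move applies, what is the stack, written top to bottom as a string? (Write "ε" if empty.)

Y#

(s0, 0010010, #) ⊢ (s1, 010010, Y#) ⊢ (s2, 10010, Y#) ⊢ (s0, 0010, #) ⊢ (s1, 010, Y#) ⊢ (s2, 10, Y#) ⊢ (s0, 0, #) ⊢ (s1, ε, Y#)
All input consumed in state s1 with stack Y#.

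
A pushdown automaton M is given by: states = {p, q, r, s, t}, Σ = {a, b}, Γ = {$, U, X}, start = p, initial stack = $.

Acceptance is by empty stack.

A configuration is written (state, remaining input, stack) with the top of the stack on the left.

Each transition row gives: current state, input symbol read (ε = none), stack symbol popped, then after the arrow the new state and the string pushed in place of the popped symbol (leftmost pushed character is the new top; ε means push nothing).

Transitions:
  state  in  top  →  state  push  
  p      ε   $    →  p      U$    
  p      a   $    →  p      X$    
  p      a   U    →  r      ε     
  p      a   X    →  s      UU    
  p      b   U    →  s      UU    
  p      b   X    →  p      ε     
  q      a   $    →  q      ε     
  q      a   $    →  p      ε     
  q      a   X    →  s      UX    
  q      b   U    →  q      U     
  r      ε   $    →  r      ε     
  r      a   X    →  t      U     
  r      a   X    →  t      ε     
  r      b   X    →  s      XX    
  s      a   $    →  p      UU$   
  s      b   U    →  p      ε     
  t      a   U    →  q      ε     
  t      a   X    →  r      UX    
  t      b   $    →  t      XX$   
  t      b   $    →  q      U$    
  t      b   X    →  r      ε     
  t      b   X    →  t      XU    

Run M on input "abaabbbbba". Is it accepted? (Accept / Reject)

One accepting computation: (p, abaabbbbba, $) ⊢ (p, baabbbbba, X$) ⊢ (p, aabbbbba, $) ⊢ (p, abbbbba, X$) ⊢ (s, bbbbba, UU$) ⊢ (p, bbbba, U$) ⊢ (s, bbba, UU$) ⊢ (p, bba, U$) ⊢ (s, ba, UU$) ⊢ (p, a, U$) ⊢ (r, ε, $) ⊢ (r, ε, ε)
All input consumed and the stack is empty.

Accept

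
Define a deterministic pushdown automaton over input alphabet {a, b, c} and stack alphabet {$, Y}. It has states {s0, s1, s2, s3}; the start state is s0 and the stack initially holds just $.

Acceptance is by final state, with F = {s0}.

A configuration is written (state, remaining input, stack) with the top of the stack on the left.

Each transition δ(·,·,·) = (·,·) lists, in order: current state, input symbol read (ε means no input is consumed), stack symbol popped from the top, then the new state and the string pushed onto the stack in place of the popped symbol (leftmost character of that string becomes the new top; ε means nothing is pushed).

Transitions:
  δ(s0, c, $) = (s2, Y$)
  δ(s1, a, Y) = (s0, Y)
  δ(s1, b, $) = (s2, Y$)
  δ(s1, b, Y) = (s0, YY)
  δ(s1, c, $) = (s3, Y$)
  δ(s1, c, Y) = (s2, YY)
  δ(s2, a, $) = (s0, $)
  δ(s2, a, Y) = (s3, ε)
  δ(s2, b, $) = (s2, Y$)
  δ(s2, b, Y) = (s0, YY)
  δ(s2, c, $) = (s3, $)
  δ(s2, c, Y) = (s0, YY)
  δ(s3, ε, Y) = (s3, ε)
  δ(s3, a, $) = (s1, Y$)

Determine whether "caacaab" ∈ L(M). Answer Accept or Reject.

(s0, caacaab, $)
  read c, top $: go to s2, push Y$ → (s2, aacaab, Y$)
  read a, top Y: go to s3, push ε → (s3, acaab, $)
  read a, top $: go to s1, push Y$ → (s1, caab, Y$)
  read c, top Y: go to s2, push YY → (s2, aab, YY$)
  read a, top Y: go to s3, push ε → (s3, ab, Y$)
  ε-move, top Y: go to s3, push ε → (s3, ab, $)
  read a, top $: go to s1, push Y$ → (s1, b, Y$)
  read b, top Y: go to s0, push YY → (s0, ε, YY$)
All input consumed; state s0 ∈ F.

Accept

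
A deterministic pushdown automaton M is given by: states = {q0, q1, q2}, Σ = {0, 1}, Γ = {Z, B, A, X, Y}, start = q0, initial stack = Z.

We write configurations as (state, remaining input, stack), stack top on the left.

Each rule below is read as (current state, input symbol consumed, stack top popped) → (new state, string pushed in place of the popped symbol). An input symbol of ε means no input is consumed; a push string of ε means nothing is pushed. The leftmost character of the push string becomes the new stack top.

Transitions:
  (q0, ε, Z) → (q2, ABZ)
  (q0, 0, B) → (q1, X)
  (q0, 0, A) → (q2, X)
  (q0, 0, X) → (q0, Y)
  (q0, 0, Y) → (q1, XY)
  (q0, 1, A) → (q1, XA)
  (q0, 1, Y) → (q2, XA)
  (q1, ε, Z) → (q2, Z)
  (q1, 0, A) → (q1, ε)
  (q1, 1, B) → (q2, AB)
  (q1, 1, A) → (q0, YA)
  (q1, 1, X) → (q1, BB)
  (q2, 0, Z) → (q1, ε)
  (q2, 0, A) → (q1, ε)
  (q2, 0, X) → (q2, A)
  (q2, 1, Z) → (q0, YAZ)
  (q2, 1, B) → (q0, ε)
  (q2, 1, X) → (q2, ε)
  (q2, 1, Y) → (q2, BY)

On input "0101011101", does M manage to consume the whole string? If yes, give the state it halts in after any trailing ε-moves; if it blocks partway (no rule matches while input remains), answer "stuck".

stuck

(q0, 0101011101, Z)
  ε-move, top Z: go to q2, push ABZ → (q2, 0101011101, ABZ)
  read 0, top A: go to q1, push ε → (q1, 101011101, BZ)
  read 1, top B: go to q2, push AB → (q2, 01011101, ABZ)
  read 0, top A: go to q1, push ε → (q1, 1011101, BZ)
  read 1, top B: go to q2, push AB → (q2, 011101, ABZ)
  read 0, top A: go to q1, push ε → (q1, 11101, BZ)
  read 1, top B: go to q2, push AB → (q2, 1101, ABZ)
No transition for (q2, 1, top A); M blocks with input 1101 remaining.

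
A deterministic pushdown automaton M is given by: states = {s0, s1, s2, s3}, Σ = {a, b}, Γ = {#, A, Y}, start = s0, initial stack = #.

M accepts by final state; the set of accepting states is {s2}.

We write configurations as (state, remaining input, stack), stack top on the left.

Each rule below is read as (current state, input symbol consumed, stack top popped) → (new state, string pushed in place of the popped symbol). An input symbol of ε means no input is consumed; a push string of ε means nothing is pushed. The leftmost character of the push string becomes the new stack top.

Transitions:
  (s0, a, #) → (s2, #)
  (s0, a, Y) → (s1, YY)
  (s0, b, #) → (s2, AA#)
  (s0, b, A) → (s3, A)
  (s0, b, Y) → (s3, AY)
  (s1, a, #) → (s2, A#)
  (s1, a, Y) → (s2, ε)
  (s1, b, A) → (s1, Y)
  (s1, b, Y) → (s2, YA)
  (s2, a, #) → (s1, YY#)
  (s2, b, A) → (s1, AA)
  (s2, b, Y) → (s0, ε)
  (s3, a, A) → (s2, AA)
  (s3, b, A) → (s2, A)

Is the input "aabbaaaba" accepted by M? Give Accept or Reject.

Reject

(s0, aabbaaaba, #)
  read a, top #: go to s2, push # → (s2, abbaaaba, #)
  read a, top #: go to s1, push YY# → (s1, bbaaaba, YY#)
  read b, top Y: go to s2, push YA → (s2, baaaba, YAY#)
  read b, top Y: go to s0, push ε → (s0, aaaba, AY#)
No transition applies at (s0, aaaba, AY#); input not fully consumed.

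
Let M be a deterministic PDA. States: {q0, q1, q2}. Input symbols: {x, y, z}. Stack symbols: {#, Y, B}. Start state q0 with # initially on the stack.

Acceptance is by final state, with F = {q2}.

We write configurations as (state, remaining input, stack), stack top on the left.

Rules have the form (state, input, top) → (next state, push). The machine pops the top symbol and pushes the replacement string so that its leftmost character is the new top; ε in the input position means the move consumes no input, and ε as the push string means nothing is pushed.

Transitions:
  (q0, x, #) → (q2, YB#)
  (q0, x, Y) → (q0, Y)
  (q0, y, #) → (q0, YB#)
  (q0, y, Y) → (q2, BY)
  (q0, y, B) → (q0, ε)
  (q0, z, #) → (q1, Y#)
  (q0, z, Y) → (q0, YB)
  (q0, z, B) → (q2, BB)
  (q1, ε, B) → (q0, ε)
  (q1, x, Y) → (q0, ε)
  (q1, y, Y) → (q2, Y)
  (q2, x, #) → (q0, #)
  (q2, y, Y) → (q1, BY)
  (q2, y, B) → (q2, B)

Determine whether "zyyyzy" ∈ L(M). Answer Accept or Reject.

(q0, zyyyzy, #)
  read z, top #: go to q1, push Y# → (q1, yyyzy, Y#)
  read y, top Y: go to q2, push Y → (q2, yyzy, Y#)
  read y, top Y: go to q1, push BY → (q1, yzy, BY#)
  ε-move, top B: go to q0, push ε → (q0, yzy, Y#)
  read y, top Y: go to q2, push BY → (q2, zy, BY#)
No transition applies at (q2, zy, BY#); input not fully consumed.

Reject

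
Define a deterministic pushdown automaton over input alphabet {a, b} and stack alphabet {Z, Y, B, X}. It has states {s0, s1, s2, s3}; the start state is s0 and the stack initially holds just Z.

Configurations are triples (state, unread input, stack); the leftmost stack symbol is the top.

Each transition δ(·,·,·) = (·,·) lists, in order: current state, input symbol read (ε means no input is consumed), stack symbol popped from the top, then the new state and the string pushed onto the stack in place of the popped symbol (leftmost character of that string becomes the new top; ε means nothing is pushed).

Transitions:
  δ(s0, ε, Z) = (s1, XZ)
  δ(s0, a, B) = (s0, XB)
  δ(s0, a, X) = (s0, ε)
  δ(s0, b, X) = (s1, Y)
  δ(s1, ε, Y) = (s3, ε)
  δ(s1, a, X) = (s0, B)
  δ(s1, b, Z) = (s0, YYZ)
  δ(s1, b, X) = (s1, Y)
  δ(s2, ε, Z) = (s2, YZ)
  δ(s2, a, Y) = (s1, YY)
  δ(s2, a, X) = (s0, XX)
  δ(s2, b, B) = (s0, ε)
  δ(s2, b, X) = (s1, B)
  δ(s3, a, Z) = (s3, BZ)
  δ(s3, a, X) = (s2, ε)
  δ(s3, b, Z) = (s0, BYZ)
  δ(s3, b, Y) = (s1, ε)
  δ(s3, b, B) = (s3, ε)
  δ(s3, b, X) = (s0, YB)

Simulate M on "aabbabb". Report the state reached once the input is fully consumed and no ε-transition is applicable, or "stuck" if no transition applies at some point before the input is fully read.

s0

(s0, aabbabb, Z)
  ε-move, top Z: go to s1, push XZ → (s1, aabbabb, XZ)
  read a, top X: go to s0, push B → (s0, abbabb, BZ)
  read a, top B: go to s0, push XB → (s0, bbabb, XBZ)
  read b, top X: go to s1, push Y → (s1, babb, YBZ)
  ε-move, top Y: go to s3, push ε → (s3, babb, BZ)
  read b, top B: go to s3, push ε → (s3, abb, Z)
  read a, top Z: go to s3, push BZ → (s3, bb, BZ)
  read b, top B: go to s3, push ε → (s3, b, Z)
  read b, top Z: go to s0, push BYZ → (s0, ε, BYZ)
All input consumed; M is in state s0.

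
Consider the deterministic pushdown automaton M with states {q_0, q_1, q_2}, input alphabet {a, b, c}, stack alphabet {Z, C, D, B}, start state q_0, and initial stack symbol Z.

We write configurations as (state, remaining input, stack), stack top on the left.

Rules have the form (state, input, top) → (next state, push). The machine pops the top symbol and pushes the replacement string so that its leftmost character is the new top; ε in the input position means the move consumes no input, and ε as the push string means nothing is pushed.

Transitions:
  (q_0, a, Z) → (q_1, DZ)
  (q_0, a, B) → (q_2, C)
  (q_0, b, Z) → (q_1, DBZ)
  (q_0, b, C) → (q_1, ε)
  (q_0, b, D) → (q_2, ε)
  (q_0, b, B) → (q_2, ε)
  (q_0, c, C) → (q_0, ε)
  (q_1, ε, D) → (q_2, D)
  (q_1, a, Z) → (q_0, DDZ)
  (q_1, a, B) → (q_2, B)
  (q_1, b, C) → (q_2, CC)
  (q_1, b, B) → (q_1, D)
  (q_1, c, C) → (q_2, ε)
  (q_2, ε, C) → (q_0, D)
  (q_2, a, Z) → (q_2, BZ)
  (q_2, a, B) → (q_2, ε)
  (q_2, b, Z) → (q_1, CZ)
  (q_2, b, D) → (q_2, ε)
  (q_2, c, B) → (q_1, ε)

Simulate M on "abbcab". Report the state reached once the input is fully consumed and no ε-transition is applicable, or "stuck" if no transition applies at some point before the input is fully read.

(q_0, abbcab, Z)
  read a, top Z: go to q_1, push DZ → (q_1, bbcab, DZ)
  ε-move, top D: go to q_2, push D → (q_2, bbcab, DZ)
  read b, top D: go to q_2, push ε → (q_2, bcab, Z)
  read b, top Z: go to q_1, push CZ → (q_1, cab, CZ)
  read c, top C: go to q_2, push ε → (q_2, ab, Z)
  read a, top Z: go to q_2, push BZ → (q_2, b, BZ)
No transition for (q_2, b, top B); M blocks with input b remaining.

stuck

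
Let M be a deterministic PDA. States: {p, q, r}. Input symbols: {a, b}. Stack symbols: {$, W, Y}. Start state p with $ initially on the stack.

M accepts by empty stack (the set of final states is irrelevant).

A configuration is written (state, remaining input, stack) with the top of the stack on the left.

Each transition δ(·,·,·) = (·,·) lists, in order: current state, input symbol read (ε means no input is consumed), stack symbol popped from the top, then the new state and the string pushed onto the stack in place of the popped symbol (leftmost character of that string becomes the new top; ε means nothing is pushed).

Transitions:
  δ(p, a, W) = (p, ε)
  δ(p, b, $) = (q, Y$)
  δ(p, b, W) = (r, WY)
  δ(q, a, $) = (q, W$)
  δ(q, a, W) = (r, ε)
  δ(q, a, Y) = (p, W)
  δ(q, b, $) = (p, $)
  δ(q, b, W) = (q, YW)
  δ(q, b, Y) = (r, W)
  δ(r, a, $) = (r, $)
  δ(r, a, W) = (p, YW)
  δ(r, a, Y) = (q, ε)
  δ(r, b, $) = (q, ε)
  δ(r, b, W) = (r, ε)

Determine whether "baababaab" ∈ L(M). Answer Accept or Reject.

Reject

(p, baababaab, $)
  read b, top $: go to q, push Y$ → (q, aababaab, Y$)
  read a, top Y: go to p, push W → (p, ababaab, W$)
  read a, top W: go to p, push ε → (p, babaab, $)
  read b, top $: go to q, push Y$ → (q, abaab, Y$)
  read a, top Y: go to p, push W → (p, baab, W$)
  read b, top W: go to r, push WY → (r, aab, WY$)
  read a, top W: go to p, push YW → (p, ab, YWY$)
No transition applies at (p, ab, YWY$); input not fully consumed.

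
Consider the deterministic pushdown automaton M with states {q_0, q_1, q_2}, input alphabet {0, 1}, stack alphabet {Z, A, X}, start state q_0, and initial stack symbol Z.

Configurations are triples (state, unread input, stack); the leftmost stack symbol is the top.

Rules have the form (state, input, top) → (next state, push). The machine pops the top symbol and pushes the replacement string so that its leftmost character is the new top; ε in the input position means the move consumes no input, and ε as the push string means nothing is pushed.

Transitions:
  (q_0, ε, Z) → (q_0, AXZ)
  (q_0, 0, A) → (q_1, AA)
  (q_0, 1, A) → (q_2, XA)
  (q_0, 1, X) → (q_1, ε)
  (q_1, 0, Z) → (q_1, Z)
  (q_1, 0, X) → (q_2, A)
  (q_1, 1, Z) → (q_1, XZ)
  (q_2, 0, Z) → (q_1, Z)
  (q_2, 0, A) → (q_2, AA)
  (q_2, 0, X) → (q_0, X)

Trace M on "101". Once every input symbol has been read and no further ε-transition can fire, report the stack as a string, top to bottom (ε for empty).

AXZ

(q_0, 101, Z)
  ε-move, top Z: go to q_0, push AXZ → (q_0, 101, AXZ)
  read 1, top A: go to q_2, push XA → (q_2, 01, XAXZ)
  read 0, top X: go to q_0, push X → (q_0, 1, XAXZ)
  read 1, top X: go to q_1, push ε → (q_1, ε, AXZ)
All input consumed in state q_1 with stack AXZ.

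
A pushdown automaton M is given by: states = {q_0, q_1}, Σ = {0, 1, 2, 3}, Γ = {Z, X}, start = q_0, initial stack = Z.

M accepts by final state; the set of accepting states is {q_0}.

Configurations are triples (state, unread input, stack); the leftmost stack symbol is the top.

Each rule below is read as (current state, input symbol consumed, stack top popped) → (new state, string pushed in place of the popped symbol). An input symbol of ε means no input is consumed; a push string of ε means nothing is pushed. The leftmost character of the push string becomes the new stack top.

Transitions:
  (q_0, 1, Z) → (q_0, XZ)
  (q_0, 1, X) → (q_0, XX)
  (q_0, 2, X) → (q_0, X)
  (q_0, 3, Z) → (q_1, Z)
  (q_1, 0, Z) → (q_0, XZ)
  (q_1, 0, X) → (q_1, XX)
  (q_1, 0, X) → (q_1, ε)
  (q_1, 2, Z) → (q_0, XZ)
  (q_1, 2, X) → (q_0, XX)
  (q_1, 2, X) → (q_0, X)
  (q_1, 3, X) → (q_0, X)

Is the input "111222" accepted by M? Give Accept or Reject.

One accepting computation: (q_0, 111222, Z) ⊢ (q_0, 11222, XZ) ⊢ (q_0, 1222, XXZ) ⊢ (q_0, 222, XXXZ) ⊢ (q_0, 22, XXXZ) ⊢ (q_0, 2, XXXZ) ⊢ (q_0, ε, XXXZ)
All input consumed and state q_0 ∈ F.

Accept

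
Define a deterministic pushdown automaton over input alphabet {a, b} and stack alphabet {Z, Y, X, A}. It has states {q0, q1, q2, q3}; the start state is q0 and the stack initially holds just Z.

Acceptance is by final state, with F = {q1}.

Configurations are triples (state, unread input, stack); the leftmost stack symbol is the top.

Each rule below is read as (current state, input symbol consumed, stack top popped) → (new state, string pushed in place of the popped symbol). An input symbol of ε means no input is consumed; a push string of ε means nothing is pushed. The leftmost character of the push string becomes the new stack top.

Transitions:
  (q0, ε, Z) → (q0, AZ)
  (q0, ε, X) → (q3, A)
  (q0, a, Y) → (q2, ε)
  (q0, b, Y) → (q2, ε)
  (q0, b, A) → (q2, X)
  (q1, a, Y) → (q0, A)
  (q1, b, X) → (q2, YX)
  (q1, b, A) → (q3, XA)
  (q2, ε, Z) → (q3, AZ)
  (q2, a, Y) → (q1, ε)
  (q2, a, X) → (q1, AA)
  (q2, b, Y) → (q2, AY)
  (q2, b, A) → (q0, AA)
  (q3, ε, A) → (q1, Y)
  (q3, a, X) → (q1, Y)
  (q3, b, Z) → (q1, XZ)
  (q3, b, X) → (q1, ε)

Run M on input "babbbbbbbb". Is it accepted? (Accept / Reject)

Accept

(q0, babbbbbbbb, Z)
  ε-move, top Z: go to q0, push AZ → (q0, babbbbbbbb, AZ)
  read b, top A: go to q2, push X → (q2, abbbbbbbb, XZ)
  read a, top X: go to q1, push AA → (q1, bbbbbbbb, AAZ)
  read b, top A: go to q3, push XA → (q3, bbbbbbb, XAAZ)
  read b, top X: go to q1, push ε → (q1, bbbbbb, AAZ)
  read b, top A: go to q3, push XA → (q3, bbbbb, XAAZ)
  read b, top X: go to q1, push ε → (q1, bbbb, AAZ)
  read b, top A: go to q3, push XA → (q3, bbb, XAAZ)
  read b, top X: go to q1, push ε → (q1, bb, AAZ)
  read b, top A: go to q3, push XA → (q3, b, XAAZ)
  read b, top X: go to q1, push ε → (q1, ε, AAZ)
All input consumed; state q1 ∈ F.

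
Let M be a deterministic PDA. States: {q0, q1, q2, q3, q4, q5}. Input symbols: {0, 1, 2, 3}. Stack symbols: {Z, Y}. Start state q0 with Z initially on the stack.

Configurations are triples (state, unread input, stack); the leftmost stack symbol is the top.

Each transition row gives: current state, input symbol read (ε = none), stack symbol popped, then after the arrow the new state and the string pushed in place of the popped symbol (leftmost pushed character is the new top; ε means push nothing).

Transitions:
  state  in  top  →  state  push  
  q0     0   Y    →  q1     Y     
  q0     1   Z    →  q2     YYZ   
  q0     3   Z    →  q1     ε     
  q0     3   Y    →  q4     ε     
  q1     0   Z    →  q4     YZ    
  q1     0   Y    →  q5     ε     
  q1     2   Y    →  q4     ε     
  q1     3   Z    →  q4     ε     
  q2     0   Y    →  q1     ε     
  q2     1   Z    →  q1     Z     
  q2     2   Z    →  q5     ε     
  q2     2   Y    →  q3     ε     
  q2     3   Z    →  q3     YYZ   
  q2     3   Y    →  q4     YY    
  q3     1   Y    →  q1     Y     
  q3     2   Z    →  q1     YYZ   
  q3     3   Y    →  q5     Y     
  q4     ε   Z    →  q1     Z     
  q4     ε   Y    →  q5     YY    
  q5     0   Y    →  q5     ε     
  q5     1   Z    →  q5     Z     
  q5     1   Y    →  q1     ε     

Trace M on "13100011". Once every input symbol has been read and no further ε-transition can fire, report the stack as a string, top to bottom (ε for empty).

Z

(q0, 13100011, Z) ⊢ (q2, 3100011, YYZ) ⊢ (q4, 100011, YYYZ) ⊢ (q5, 100011, YYYYZ) ⊢ (q1, 00011, YYYZ) ⊢ (q5, 0011, YYZ) ⊢ (q5, 011, YZ) ⊢ (q5, 11, Z) ⊢ (q5, 1, Z) ⊢ (q5, ε, Z)
All input consumed in state q5 with stack Z.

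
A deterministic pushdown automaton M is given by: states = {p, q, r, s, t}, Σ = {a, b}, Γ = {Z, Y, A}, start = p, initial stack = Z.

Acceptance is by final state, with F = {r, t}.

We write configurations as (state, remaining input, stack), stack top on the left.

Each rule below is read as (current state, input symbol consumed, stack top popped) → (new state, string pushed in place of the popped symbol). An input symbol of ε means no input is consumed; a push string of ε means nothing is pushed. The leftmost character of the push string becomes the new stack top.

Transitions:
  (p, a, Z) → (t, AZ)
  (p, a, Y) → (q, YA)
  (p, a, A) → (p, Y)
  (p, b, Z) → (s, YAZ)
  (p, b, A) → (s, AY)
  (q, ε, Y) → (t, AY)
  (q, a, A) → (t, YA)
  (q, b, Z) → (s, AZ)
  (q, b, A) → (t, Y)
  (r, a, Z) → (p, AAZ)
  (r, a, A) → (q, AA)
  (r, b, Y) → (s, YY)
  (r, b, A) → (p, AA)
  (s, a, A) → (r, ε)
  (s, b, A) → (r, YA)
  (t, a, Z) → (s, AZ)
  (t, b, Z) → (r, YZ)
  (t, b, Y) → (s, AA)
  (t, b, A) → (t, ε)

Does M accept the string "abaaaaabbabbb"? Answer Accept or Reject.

Accept

(p, abaaaaabbabbb, Z)
  read a, top Z: go to t, push AZ → (t, baaaaabbabbb, AZ)
  read b, top A: go to t, push ε → (t, aaaaabbabbb, Z)
  read a, top Z: go to s, push AZ → (s, aaaabbabbb, AZ)
  read a, top A: go to r, push ε → (r, aaabbabbb, Z)
  read a, top Z: go to p, push AAZ → (p, aabbabbb, AAZ)
  read a, top A: go to p, push Y → (p, abbabbb, YAZ)
  read a, top Y: go to q, push YA → (q, bbabbb, YAAZ)
  ε-move, top Y: go to t, push AY → (t, bbabbb, AYAAZ)
  read b, top A: go to t, push ε → (t, babbb, YAAZ)
  read b, top Y: go to s, push AA → (s, abbb, AAAAZ)
  read a, top A: go to r, push ε → (r, bbb, AAAZ)
  read b, top A: go to p, push AA → (p, bb, AAAAZ)
  read b, top A: go to s, push AY → (s, b, AYAAAZ)
  read b, top A: go to r, push YA → (r, ε, YAYAAAZ)
All input consumed; state r ∈ F.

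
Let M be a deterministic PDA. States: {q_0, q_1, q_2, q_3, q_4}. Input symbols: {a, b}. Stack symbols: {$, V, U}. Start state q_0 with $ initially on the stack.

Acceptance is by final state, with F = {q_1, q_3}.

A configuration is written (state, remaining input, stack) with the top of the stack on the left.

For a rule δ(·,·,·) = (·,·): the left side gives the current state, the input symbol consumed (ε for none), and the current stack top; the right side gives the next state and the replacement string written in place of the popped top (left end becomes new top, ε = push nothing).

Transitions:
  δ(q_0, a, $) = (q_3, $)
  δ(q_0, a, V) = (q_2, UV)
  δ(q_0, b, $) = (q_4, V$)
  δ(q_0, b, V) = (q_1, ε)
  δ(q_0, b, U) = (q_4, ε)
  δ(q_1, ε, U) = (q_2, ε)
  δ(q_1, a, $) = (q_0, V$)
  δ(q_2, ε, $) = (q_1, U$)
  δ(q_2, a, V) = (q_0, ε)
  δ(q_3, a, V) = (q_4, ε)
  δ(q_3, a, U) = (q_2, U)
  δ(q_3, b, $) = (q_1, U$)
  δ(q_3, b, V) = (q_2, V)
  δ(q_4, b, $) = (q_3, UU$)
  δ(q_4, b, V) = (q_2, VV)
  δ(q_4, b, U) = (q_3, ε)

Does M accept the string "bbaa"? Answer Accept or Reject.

(q_0, bbaa, $)
  read b, top $: go to q_4, push V$ → (q_4, baa, V$)
  read b, top V: go to q_2, push VV → (q_2, aa, VV$)
  read a, top V: go to q_0, push ε → (q_0, a, V$)
  read a, top V: go to q_2, push UV → (q_2, ε, UV$)
All input consumed; state q_2 ∉ F and no further ε-move applies.

Reject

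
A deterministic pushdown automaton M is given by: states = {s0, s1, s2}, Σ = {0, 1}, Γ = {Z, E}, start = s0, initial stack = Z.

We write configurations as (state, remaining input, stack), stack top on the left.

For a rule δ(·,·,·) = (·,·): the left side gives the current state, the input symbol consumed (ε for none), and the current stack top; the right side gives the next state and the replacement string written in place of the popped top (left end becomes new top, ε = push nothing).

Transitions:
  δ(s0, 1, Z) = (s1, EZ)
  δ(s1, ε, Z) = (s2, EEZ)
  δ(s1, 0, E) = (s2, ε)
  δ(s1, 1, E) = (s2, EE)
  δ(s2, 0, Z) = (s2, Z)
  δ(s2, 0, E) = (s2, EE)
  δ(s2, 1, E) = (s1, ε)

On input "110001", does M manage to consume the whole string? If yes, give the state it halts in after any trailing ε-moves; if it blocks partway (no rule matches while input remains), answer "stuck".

s1

(s0, 110001, Z)
  read 1, top Z: go to s1, push EZ → (s1, 10001, EZ)
  read 1, top E: go to s2, push EE → (s2, 0001, EEZ)
  read 0, top E: go to s2, push EE → (s2, 001, EEEZ)
  read 0, top E: go to s2, push EE → (s2, 01, EEEEZ)
  read 0, top E: go to s2, push EE → (s2, 1, EEEEEZ)
  read 1, top E: go to s1, push ε → (s1, ε, EEEEZ)
All input consumed; M is in state s1.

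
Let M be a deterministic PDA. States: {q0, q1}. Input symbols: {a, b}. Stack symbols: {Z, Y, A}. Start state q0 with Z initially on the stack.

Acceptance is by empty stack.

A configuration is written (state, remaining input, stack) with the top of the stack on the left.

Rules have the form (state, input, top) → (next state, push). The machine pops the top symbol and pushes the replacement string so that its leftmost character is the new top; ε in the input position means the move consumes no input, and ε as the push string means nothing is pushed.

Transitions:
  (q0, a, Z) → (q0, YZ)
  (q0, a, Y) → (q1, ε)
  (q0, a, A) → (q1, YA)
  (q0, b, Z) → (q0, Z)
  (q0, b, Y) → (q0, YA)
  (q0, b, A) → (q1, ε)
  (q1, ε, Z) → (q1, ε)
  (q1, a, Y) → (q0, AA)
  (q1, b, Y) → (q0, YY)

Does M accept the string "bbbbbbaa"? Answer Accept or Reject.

(q0, bbbbbbaa, Z) ⊢ (q0, bbbbbaa, Z) ⊢ (q0, bbbbaa, Z) ⊢ (q0, bbbaa, Z) ⊢ (q0, bbaa, Z) ⊢ (q0, baa, Z) ⊢ (q0, aa, Z) ⊢ (q0, a, YZ) ⊢ (q1, ε, Z) ⊢ (q1, ε, ε)
All input consumed and the stack is empty.

Accept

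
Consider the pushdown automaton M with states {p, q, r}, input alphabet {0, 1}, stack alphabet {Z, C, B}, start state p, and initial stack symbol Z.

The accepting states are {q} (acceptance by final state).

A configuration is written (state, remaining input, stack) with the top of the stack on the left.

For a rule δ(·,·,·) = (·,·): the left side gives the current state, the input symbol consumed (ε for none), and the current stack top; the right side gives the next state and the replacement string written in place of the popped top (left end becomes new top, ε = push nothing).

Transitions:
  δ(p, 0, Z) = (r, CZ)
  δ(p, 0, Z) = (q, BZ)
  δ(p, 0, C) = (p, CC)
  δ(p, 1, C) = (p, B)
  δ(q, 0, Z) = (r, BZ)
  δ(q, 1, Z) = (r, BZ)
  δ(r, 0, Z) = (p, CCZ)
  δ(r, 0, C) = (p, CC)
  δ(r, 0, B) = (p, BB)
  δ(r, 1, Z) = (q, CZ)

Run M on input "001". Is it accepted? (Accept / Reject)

Reject

No computation consumes all input and reaches a final state.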